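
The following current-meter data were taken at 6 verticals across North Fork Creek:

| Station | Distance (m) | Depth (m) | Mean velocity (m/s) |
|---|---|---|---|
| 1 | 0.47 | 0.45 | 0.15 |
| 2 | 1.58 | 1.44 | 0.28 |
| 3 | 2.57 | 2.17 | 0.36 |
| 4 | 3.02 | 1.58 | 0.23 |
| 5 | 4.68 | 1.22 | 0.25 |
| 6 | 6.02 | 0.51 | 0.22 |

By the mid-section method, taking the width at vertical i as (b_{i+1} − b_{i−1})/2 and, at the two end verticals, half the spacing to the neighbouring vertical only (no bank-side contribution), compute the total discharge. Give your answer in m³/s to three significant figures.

w_1 = (1.58 − 0.47)/2 = 0.555 m; q_1 = 0.15 × 0.45 × 0.555 = 0.03746 m³/s
w_2 = (2.57 − 0.47)/2 = 1.05 m; q_2 = 0.28 × 1.44 × 1.05 = 0.4234 m³/s
w_3 = (3.02 − 1.58)/2 = 0.72 m; q_3 = 0.36 × 2.17 × 0.72 = 0.5625 m³/s
w_4 = (4.68 − 2.57)/2 = 1.055 m; q_4 = 0.23 × 1.58 × 1.055 = 0.3834 m³/s
w_5 = (6.02 − 3.02)/2 = 1.5 m; q_5 = 0.25 × 1.22 × 1.5 = 0.4575 m³/s
w_6 = (6.02 − 4.68)/2 = 0.67 m; q_6 = 0.22 × 0.51 × 0.67 = 0.07517 m³/s
Q = Σ qᵢ = 1.939 m³/s

1.94 m³/s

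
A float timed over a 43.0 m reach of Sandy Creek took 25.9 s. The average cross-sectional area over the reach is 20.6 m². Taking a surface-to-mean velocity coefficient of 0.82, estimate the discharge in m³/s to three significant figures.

v_surface = L / t̄ = 43.0 / 25.9 = 1.660 m/s
v_mean = 0.82 × 1.660 = 1.361 m/s
Q = A × v_mean = 20.6 × 1.361 = 28.04 m³/s

28.0 m³/s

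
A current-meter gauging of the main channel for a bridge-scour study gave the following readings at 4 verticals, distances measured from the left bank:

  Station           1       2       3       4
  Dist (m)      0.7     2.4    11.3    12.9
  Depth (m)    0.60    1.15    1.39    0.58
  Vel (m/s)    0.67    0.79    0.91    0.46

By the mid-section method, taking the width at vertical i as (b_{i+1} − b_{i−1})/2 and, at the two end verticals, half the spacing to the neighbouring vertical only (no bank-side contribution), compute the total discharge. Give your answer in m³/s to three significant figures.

w_1 = (2.4 − 0.7)/2 = 0.85 m; q_1 = 0.67 × 0.60 × 0.85 = 0.3417 m³/s
w_2 = (11.3 − 0.7)/2 = 5.3 m; q_2 = 0.79 × 1.15 × 5.3 = 4.815 m³/s
w_3 = (12.9 − 2.4)/2 = 5.25 m; q_3 = 0.91 × 1.39 × 5.25 = 6.641 m³/s
w_4 = (12.9 − 11.3)/2 = 0.8 m; q_4 = 0.46 × 0.58 × 0.8 = 0.2134 m³/s
Q = Σ qᵢ = 12.01 m³/s

12.0 m³/s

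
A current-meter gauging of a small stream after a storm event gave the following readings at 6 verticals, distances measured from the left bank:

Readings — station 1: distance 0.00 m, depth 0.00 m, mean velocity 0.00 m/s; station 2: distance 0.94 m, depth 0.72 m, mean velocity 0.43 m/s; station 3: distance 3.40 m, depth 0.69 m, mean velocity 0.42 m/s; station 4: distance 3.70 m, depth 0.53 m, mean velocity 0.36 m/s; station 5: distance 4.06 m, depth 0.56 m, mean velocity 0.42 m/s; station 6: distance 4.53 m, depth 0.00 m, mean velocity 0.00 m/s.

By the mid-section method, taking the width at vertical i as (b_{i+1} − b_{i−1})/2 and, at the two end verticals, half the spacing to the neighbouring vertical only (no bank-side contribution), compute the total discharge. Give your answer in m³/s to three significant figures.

w_2 = (3.40 − 0.00)/2 = 1.7 m; q_2 = 0.43 × 0.72 × 1.7 = 0.5263 m³/s
w_3 = (3.70 − 0.94)/2 = 1.38 m; q_3 = 0.42 × 0.69 × 1.38 = 0.3999 m³/s
w_4 = (4.06 − 3.40)/2 = 0.33 m; q_4 = 0.36 × 0.53 × 0.33 = 0.06296 m³/s
w_5 = (4.53 − 3.70)/2 = 0.415 m; q_5 = 0.42 × 0.56 × 0.415 = 0.09761 m³/s
Stations 1, 6 contribute zero (depth or velocity is 0).
Q = Σ qᵢ = 1.087 m³/s

1.09 m³/s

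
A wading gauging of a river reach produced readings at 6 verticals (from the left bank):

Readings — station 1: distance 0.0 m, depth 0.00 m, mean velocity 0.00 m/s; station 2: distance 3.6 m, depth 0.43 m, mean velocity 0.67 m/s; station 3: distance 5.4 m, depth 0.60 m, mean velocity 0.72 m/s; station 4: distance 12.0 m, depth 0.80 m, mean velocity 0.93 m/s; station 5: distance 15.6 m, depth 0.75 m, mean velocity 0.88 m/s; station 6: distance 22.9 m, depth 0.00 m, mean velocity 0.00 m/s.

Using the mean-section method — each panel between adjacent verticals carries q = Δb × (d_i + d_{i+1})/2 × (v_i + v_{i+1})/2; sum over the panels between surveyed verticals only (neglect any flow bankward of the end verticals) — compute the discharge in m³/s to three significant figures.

8.44 m³/s

Panel 1-2: Δb = 3.6 m, d̄ = (0.00+0.43)/2 = 0.215, v̄ = (0.00+0.67)/2 = 0.335 → q = 3.6×0.215×0.335 = 0.2593 m³/s
Panel 2-3: Δb = 1.8 m, d̄ = (0.43+0.60)/2 = 0.515, v̄ = (0.67+0.72)/2 = 0.695 → q = 1.8×0.515×0.695 = 0.6443 m³/s
Panel 3-4: Δb = 6.6 m, d̄ = (0.60+0.80)/2 = 0.7, v̄ = (0.72+0.93)/2 = 0.825 → q = 6.6×0.7×0.825 = 3.812 m³/s
Panel 4-5: Δb = 3.6 m, d̄ = (0.80+0.75)/2 = 0.775, v̄ = (0.93+0.88)/2 = 0.905 → q = 3.6×0.775×0.905 = 2.525 m³/s
Panel 5-6: Δb = 7.3 m, d̄ = (0.75+0.00)/2 = 0.375, v̄ = (0.88+0.00)/2 = 0.44 → q = 7.3×0.375×0.44 = 1.205 m³/s
Q = Σ q = 8.445 m³/s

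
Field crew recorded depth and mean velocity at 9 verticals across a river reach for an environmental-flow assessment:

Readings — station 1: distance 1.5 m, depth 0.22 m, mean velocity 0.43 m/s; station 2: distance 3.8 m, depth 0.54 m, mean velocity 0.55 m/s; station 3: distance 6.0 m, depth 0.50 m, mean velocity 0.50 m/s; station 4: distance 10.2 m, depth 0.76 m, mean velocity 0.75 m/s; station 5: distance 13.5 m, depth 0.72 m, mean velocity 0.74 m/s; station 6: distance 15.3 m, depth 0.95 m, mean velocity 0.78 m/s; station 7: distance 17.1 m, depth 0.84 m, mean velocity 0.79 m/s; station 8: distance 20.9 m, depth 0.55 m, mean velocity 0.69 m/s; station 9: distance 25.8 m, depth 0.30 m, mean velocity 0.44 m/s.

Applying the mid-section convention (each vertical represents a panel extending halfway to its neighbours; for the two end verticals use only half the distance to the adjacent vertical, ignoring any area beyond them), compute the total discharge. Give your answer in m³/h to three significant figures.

w_1 = (3.8 − 1.5)/2 = 1.15 m; q_1 = 0.43 × 0.22 × 1.15 = 0.1088 m³/s
w_2 = (6.0 − 1.5)/2 = 2.25 m; q_2 = 0.55 × 0.54 × 2.25 = 0.6683 m³/s
w_3 = (10.2 − 3.8)/2 = 3.2 m; q_3 = 0.50 × 0.50 × 3.2 = 0.8000 m³/s
w_4 = (13.5 − 6.0)/2 = 3.75 m; q_4 = 0.75 × 0.76 × 3.75 = 2.138 m³/s
w_5 = (15.3 − 10.2)/2 = 2.55 m; q_5 = 0.74 × 0.72 × 2.55 = 1.359 m³/s
w_6 = (17.1 − 13.5)/2 = 1.8 m; q_6 = 0.78 × 0.95 × 1.8 = 1.334 m³/s
w_7 = (20.9 − 15.3)/2 = 2.8 m; q_7 = 0.79 × 0.84 × 2.8 = 1.858 m³/s
w_8 = (25.8 − 17.1)/2 = 4.35 m; q_8 = 0.69 × 0.55 × 4.35 = 1.651 m³/s
w_9 = (25.8 − 20.9)/2 = 2.45 m; q_9 = 0.44 × 0.30 × 2.45 = 0.3234 m³/s
Q = Σ qᵢ = 10.24 m³/s
= 10.24 × 3600 = 36860 m³/h

36900 m³/h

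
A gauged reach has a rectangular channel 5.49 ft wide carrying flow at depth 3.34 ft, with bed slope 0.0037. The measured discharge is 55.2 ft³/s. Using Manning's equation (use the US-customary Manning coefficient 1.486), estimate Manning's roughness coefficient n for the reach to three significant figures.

A = b·y = 5.49 × 3.34 = 18.34 ft²
P = b + 2y = 5.49 + 2×3.34 = 12.17 ft
R = A/P = 18.34/12.17 = 1.507 ft
n = (1.486/Q)·A·R^(2/3)·S^(1/2) = (1.486/55.2) × 18.34 × 1.314 × 0.06083 = 0.03946

0.0395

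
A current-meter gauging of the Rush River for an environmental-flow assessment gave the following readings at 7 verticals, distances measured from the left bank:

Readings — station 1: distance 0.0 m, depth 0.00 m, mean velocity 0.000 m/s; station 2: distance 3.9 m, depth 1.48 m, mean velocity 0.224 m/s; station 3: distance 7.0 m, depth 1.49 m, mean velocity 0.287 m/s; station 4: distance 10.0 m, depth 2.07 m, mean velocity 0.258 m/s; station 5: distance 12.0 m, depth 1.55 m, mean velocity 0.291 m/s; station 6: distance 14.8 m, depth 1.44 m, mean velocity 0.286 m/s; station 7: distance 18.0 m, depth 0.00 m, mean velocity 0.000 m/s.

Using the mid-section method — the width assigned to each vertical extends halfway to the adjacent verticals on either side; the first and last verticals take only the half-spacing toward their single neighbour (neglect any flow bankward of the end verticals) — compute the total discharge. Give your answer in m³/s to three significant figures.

w_2 = (7.0 − 0.0)/2 = 3.5 m; q_2 = 0.224 × 1.48 × 3.5 = 1.160 m³/s
w_3 = (10.0 − 3.9)/2 = 3.05 m; q_3 = 0.287 × 1.49 × 3.05 = 1.304 m³/s
w_4 = (12.0 − 7.0)/2 = 2.5 m; q_4 = 0.258 × 2.07 × 2.5 = 1.335 m³/s
w_5 = (14.8 − 10.0)/2 = 2.4 m; q_5 = 0.291 × 1.55 × 2.4 = 1.083 m³/s
w_6 = (18.0 − 12.0)/2 = 3 m; q_6 = 0.286 × 1.44 × 3 = 1.236 m³/s
Stations 1, 7 contribute zero (depth or velocity is 0).
Q = Σ qᵢ = 6.118 m³/s

6.12 m³/s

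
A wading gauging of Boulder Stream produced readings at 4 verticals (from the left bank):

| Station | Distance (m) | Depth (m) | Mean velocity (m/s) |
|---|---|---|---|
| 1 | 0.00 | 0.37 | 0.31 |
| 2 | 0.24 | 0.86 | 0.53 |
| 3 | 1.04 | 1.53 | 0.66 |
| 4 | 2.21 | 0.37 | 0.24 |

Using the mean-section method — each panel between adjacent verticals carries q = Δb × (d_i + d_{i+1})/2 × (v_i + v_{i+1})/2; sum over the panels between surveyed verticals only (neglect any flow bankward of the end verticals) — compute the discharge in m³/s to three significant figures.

1.13 m³/s

Panel 1-2: Δb = 0.24 m, d̄ = (0.37+0.86)/2 = 0.615, v̄ = (0.31+0.53)/2 = 0.42 → q = 0.24×0.615×0.42 = 0.06199 m³/s
Panel 2-3: Δb = 0.8 m, d̄ = (0.86+1.53)/2 = 1.195, v̄ = (0.53+0.66)/2 = 0.595 → q = 0.8×1.195×0.595 = 0.5688 m³/s
Panel 3-4: Δb = 1.17 m, d̄ = (1.53+0.37)/2 = 0.95, v̄ = (0.66+0.24)/2 = 0.45 → q = 1.17×0.95×0.45 = 0.5002 m³/s
Q = Σ q = 1.131 m³/s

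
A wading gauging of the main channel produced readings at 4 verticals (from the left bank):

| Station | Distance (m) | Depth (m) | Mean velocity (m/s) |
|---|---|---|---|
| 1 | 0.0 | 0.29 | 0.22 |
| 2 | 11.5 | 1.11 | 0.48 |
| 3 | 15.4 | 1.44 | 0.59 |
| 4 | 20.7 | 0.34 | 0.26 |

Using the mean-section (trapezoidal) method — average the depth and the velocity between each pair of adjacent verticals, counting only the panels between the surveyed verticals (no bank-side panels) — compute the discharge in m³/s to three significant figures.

7.48 m³/s

Panel 1-2: Δb = 11.5 m, d̄ = (0.29+1.11)/2 = 0.7, v̄ = (0.22+0.48)/2 = 0.35 → q = 11.5×0.7×0.35 = 2.818 m³/s
Panel 2-3: Δb = 3.9 m, d̄ = (1.11+1.44)/2 = 1.275, v̄ = (0.48+0.59)/2 = 0.535 → q = 3.9×1.275×0.535 = 2.660 m³/s
Panel 3-4: Δb = 5.3 m, d̄ = (1.44+0.34)/2 = 0.89, v̄ = (0.59+0.26)/2 = 0.425 → q = 5.3×0.89×0.425 = 2.005 m³/s
Q = Σ q = 7.483 m³/s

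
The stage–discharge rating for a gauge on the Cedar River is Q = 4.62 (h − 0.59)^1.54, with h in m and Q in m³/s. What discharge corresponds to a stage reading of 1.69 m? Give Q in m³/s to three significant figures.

Q = 4.62 × (1.69 − 0.59)^1.54 = 4.62 × 1.1^1.54 = 5.350 m³/s

5.35 m³/s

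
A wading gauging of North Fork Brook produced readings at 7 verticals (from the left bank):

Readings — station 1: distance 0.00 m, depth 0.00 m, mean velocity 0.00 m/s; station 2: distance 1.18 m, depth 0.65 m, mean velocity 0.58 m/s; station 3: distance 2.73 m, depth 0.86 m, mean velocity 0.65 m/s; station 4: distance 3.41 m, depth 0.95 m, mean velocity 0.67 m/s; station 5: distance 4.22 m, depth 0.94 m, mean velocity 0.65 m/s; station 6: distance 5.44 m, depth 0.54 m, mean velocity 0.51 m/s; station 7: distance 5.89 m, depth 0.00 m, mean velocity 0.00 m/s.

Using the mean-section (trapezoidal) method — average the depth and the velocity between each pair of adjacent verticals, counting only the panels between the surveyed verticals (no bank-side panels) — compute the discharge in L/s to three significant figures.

2300 L/s

Panel 1-2: Δb = 1.18 m, d̄ = (0.00+0.65)/2 = 0.325, v̄ = (0.00+0.58)/2 = 0.29 → q = 1.18×0.325×0.29 = 0.1112 m³/s
Panel 2-3: Δb = 1.55 m, d̄ = (0.65+0.86)/2 = 0.755, v̄ = (0.58+0.65)/2 = 0.615 → q = 1.55×0.755×0.615 = 0.7197 m³/s
Panel 3-4: Δb = 0.68 m, d̄ = (0.86+0.95)/2 = 0.905, v̄ = (0.65+0.67)/2 = 0.66 → q = 0.68×0.905×0.66 = 0.4062 m³/s
Panel 4-5: Δb = 0.81 m, d̄ = (0.95+0.94)/2 = 0.945, v̄ = (0.67+0.65)/2 = 0.66 → q = 0.81×0.945×0.66 = 0.5052 m³/s
Panel 5-6: Δb = 1.22 m, d̄ = (0.94+0.54)/2 = 0.74, v̄ = (0.65+0.51)/2 = 0.58 → q = 1.22×0.74×0.58 = 0.5236 m³/s
Panel 6-7: Δb = 0.45 m, d̄ = (0.54+0.00)/2 = 0.27, v̄ = (0.51+0.00)/2 = 0.255 → q = 0.45×0.27×0.255 = 0.03098 m³/s
Q = Σ q = 2.297 m³/s
= 2.297 × 1000 = 2297 L/s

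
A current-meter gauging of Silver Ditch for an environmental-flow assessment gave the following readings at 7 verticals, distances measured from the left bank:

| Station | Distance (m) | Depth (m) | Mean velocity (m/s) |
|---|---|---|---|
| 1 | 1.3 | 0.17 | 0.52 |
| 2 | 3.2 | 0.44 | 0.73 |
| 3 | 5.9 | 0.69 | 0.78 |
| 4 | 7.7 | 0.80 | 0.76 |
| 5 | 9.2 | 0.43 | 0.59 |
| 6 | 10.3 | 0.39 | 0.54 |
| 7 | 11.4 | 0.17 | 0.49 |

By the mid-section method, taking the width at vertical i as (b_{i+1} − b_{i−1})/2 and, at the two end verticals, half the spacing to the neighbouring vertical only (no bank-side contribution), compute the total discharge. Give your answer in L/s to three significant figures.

w_1 = (3.2 − 1.3)/2 = 0.95 m; q_1 = 0.52 × 0.17 × 0.95 = 0.08398 m³/s
w_2 = (5.9 − 1.3)/2 = 2.3 m; q_2 = 0.73 × 0.44 × 2.3 = 0.7388 m³/s
w_3 = (7.7 − 3.2)/2 = 2.25 m; q_3 = 0.78 × 0.69 × 2.25 = 1.211 m³/s
w_4 = (9.2 − 5.9)/2 = 1.65 m; q_4 = 0.76 × 0.80 × 1.65 = 1.003 m³/s
w_5 = (10.3 − 7.7)/2 = 1.3 m; q_5 = 0.59 × 0.43 × 1.3 = 0.3298 m³/s
w_6 = (11.4 − 9.2)/2 = 1.1 m; q_6 = 0.54 × 0.39 × 1.1 = 0.2317 m³/s
w_7 = (11.4 − 10.3)/2 = 0.55 m; q_7 = 0.49 × 0.17 × 0.55 = 0.04582 m³/s
Q = Σ qᵢ = 3.644 m³/s
= 3.644 × 1000 = 3644 L/s

3640 L/s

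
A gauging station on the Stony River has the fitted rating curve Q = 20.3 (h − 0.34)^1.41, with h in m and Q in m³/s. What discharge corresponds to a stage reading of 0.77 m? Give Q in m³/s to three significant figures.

6.18 m³/s

Q = 20.3 × (0.77 − 0.34)^1.41 = 20.3 × 0.43^1.41 = 6.176 m³/s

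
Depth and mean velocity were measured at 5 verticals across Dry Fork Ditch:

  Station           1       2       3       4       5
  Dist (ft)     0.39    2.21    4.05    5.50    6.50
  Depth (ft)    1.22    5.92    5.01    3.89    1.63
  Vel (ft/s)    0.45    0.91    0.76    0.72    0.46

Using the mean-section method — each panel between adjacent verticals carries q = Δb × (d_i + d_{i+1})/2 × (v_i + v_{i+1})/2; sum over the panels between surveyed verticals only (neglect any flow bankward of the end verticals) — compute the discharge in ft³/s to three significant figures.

19.2 ft³/s

Panel 1-2: Δb = 1.82 ft, d̄ = (1.22+5.92)/2 = 3.57, v̄ = (0.45+0.91)/2 = 0.68 → q = 1.82×3.57×0.68 = 4.418 ft³/s
Panel 2-3: Δb = 1.84 ft, d̄ = (5.92+5.01)/2 = 5.465, v̄ = (0.91+0.76)/2 = 0.835 → q = 1.84×5.465×0.835 = 8.396 ft³/s
Panel 3-4: Δb = 1.45 ft, d̄ = (5.01+3.89)/2 = 4.45, v̄ = (0.76+0.72)/2 = 0.74 → q = 1.45×4.45×0.74 = 4.775 ft³/s
Panel 4-5: Δb = 1 ft, d̄ = (3.89+1.63)/2 = 2.76, v̄ = (0.72+0.46)/2 = 0.59 → q = 1×2.76×0.59 = 1.628 ft³/s
Q = Σ q = 19.22 ft³/s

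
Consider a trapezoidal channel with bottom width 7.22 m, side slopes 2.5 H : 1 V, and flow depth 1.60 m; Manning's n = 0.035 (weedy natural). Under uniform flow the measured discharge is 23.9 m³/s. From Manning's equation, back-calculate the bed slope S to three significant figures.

0.00184

A = (b + z·y)·y = (7.22 + 2.5×1.60)×1.60 = 17.95 m²
P = b + 2y√(1+z²) = 7.22 + 2×1.60×√(1+2.5²) = 15.84 m
R = A/P = 17.95/15.84 = 1.134 m
S = (Q·n / (1·A·R^(2/3)))² = (23.9×0.035 / (1×17.95×1.087))² = 0.001837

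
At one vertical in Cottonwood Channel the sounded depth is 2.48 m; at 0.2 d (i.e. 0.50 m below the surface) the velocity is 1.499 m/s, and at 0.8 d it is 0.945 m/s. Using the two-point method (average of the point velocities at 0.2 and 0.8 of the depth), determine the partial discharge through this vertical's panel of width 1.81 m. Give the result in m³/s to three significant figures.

5.49 m³/s

v̄ = (1.499 + 0.945) / 2 = 1.222 m/s
q = v̄ × d × w = 1.222 × 2.48 × 1.81 = 5.485 m³/s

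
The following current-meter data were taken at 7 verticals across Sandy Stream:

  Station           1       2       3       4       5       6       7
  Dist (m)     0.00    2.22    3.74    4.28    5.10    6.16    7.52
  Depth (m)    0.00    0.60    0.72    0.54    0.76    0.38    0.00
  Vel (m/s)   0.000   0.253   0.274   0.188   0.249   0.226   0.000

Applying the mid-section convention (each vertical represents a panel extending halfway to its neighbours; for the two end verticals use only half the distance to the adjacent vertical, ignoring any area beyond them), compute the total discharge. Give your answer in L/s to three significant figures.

w_2 = (3.74 − 0.00)/2 = 1.87 m; q_2 = 0.253 × 0.60 × 1.87 = 0.2839 m³/s
w_3 = (4.28 − 2.22)/2 = 1.03 m; q_3 = 0.274 × 0.72 × 1.03 = 0.2032 m³/s
w_4 = (5.10 − 3.74)/2 = 0.68 m; q_4 = 0.188 × 0.54 × 0.68 = 0.06903 m³/s
w_5 = (6.16 − 4.28)/2 = 0.94 m; q_5 = 0.249 × 0.76 × 0.94 = 0.1779 m³/s
w_6 = (7.52 − 5.10)/2 = 1.21 m; q_6 = 0.226 × 0.38 × 1.21 = 0.1039 m³/s
Stations 1, 7 contribute zero (depth or velocity is 0).
Q = Σ qᵢ = 0.8379 m³/s
= 0.8379 × 1000 = 837.9 L/s

838 L/s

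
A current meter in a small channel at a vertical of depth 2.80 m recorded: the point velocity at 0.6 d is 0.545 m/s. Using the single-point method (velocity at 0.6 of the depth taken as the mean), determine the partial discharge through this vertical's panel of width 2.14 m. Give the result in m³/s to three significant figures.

3.27 m³/s

v̄ = v₀.₆ = 0.545 m/s
q = v̄ × d × w = 0.5450 × 2.80 × 2.14 = 3.266 m³/s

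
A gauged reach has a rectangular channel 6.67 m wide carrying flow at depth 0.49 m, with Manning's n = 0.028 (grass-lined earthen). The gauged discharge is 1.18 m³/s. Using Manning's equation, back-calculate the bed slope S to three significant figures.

0.000318

A = b·y = 6.67 × 0.49 = 3.268 m²
P = b + 2y = 6.67 + 2×0.49 = 7.650 m
R = A/P = 3.268/7.650 = 0.4272 m
S = (Q·n / (1·A·R^(2/3)))² = (1.18×0.028 / (1×3.268×0.5672))² = 0.0003176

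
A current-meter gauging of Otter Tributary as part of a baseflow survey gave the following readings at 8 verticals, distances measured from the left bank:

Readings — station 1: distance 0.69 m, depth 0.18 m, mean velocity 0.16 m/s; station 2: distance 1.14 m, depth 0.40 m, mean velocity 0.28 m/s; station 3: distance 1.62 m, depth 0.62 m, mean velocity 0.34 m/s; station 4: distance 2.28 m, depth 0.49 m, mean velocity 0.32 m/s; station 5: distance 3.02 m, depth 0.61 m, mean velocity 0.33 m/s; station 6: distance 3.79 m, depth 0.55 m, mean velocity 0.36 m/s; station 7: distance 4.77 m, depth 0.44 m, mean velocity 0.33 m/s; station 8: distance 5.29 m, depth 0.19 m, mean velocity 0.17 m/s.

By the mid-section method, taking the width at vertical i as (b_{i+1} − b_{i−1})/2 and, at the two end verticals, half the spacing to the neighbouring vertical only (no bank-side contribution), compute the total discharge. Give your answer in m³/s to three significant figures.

0.731 m³/s

w_1 = (1.14 − 0.69)/2 = 0.225 m; q_1 = 0.16 × 0.18 × 0.225 = 0.006480 m³/s
w_2 = (1.62 − 0.69)/2 = 0.465 m; q_2 = 0.28 × 0.40 × 0.465 = 0.05208 m³/s
w_3 = (2.28 − 1.14)/2 = 0.57 m; q_3 = 0.34 × 0.62 × 0.57 = 0.1202 m³/s
w_4 = (3.02 − 1.62)/2 = 0.7 m; q_4 = 0.32 × 0.49 × 0.7 = 0.1098 m³/s
w_5 = (3.79 − 2.28)/2 = 0.755 m; q_5 = 0.33 × 0.61 × 0.755 = 0.1520 m³/s
w_6 = (4.77 − 3.02)/2 = 0.875 m; q_6 = 0.36 × 0.55 × 0.875 = 0.1733 m³/s
w_7 = (5.29 − 3.79)/2 = 0.75 m; q_7 = 0.33 × 0.44 × 0.75 = 0.1089 m³/s
w_8 = (5.29 − 4.77)/2 = 0.26 m; q_8 = 0.17 × 0.19 × 0.26 = 0.008398 m³/s
Q = Σ qᵢ = 0.7310 m³/s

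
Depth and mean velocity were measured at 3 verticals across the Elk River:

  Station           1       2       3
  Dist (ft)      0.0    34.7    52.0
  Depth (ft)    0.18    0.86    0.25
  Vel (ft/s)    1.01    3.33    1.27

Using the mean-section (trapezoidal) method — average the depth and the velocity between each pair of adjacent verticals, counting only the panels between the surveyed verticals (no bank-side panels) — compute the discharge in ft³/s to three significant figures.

Panel 1-2: Δb = 34.7 ft, d̄ = (0.18+0.86)/2 = 0.52, v̄ = (1.01+3.33)/2 = 2.17 → q = 34.7×0.52×2.17 = 39.16 ft³/s
Panel 2-3: Δb = 17.3 ft, d̄ = (0.86+0.25)/2 = 0.555, v̄ = (3.33+1.27)/2 = 2.3 → q = 17.3×0.555×2.3 = 22.08 ft³/s
Q = Σ q = 61.24 ft³/s

61.2 ft³/s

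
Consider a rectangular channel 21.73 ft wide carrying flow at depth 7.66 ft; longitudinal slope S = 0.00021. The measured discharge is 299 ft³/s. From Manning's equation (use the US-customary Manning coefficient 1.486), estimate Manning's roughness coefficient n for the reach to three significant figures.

0.0326

A = b·y = 21.73 × 7.66 = 166.5 ft²
P = b + 2y = 21.73 + 2×7.66 = 37.05 ft
R = A/P = 166.5/37.05 = 4.493 ft
n = (1.486/Q)·A·R^(2/3)·S^(1/2) = (1.486/299) × 166.5 × 2.723 × 0.01449 = 0.03264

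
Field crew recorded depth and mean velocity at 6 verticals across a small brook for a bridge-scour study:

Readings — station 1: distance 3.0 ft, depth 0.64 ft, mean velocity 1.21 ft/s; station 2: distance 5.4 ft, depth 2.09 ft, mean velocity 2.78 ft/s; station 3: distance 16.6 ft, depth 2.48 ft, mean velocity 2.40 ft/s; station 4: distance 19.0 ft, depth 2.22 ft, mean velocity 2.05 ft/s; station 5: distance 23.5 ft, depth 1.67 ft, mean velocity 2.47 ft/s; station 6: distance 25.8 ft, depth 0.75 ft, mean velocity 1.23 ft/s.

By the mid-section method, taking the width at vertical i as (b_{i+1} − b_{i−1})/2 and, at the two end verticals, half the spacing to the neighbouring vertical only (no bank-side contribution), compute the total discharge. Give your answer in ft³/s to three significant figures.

112 ft³/s

w_1 = (5.4 − 3.0)/2 = 1.2 ft; q_1 = 1.21 × 0.64 × 1.2 = 0.9293 ft³/s
w_2 = (16.6 − 3.0)/2 = 6.8 ft; q_2 = 2.78 × 2.09 × 6.8 = 39.51 ft³/s
w_3 = (19.0 − 5.4)/2 = 6.8 ft; q_3 = 2.40 × 2.48 × 6.8 = 40.47 ft³/s
w_4 = (23.5 − 16.6)/2 = 3.45 ft; q_4 = 2.05 × 2.22 × 3.45 = 15.70 ft³/s
w_5 = (25.8 − 19.0)/2 = 3.4 ft; q_5 = 2.47 × 1.67 × 3.4 = 14.02 ft³/s
w_6 = (25.8 − 23.5)/2 = 1.15 ft; q_6 = 1.23 × 0.75 × 1.15 = 1.061 ft³/s
Q = Σ qᵢ = 111.7 ft³/s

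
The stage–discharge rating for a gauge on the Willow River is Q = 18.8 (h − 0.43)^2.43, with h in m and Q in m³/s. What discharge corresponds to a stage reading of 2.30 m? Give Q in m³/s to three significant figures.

86.0 m³/s

Q = 18.8 × (2.30 − 0.43)^2.43 = 18.8 × 1.87^2.43 = 86.05 m³/s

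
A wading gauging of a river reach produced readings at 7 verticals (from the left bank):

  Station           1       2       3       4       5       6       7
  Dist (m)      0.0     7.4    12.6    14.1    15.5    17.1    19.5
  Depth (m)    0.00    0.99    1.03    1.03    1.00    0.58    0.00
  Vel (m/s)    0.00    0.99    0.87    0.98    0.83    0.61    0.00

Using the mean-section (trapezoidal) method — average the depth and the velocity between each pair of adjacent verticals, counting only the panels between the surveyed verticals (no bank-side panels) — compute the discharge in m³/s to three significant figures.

Panel 1-2: Δb = 7.4 m, d̄ = (0.00+0.99)/2 = 0.495, v̄ = (0.00+0.99)/2 = 0.495 → q = 7.4×0.495×0.495 = 1.813 m³/s
Panel 2-3: Δb = 5.2 m, d̄ = (0.99+1.03)/2 = 1.01, v̄ = (0.99+0.87)/2 = 0.93 → q = 5.2×1.01×0.93 = 4.884 m³/s
Panel 3-4: Δb = 1.5 m, d̄ = (1.03+1.03)/2 = 1.03, v̄ = (0.87+0.98)/2 = 0.925 → q = 1.5×1.03×0.925 = 1.429 m³/s
Panel 4-5: Δb = 1.4 m, d̄ = (1.03+1.00)/2 = 1.015, v̄ = (0.98+0.83)/2 = 0.905 → q = 1.4×1.015×0.905 = 1.286 m³/s
Panel 5-6: Δb = 1.6 m, d̄ = (1.00+0.58)/2 = 0.79, v̄ = (0.83+0.61)/2 = 0.72 → q = 1.6×0.79×0.72 = 0.9101 m³/s
Panel 6-7: Δb = 2.4 m, d̄ = (0.58+0.00)/2 = 0.29, v̄ = (0.61+0.00)/2 = 0.305 → q = 2.4×0.29×0.305 = 0.2123 m³/s
Q = Σ q = 10.54 m³/s

10.5 m³/s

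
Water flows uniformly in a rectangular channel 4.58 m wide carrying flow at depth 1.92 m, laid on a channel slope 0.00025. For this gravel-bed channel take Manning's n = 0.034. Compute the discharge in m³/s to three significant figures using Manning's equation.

A = b·y = 4.58 × 1.92 = 8.794 m²
P = b + 2y = 4.58 + 2×1.92 = 8.420 m
R = A/P = 8.794/8.420 = 1.044 m
Q = (1/n)·A·R^(2/3)·S^(1/2) = (1/0.034) × 8.794 × 1.044^(2/3) × 0.00025^(1/2) = 4.209 m³/s

4.21 m³/s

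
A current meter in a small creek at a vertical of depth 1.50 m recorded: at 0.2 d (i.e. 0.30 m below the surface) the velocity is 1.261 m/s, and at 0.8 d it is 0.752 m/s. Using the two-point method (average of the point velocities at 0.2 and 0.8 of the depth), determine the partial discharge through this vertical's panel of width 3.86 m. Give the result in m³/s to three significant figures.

v̄ = (1.261 + 0.752) / 2 = 1.007 m/s
q = v̄ × d × w = 1.007 × 1.50 × 3.86 = 5.828 m³/s

5.83 m³/s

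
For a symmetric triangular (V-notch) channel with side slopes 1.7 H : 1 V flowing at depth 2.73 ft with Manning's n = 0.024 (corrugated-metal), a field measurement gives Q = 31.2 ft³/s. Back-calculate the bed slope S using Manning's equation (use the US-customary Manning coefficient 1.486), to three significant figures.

0.00127

A = z·y² = 1.7×2.73² = 12.67 ft²
P = 2y√(1+z²) = 2×2.73×√(1+1.7²) = 10.77 ft
R = A/P = 12.67/10.77 = 1.177 ft
S = (Q·n / (1.486·A·R^(2/3)))² = (31.2×0.024 / (1.486×12.67×1.114))² = 0.001274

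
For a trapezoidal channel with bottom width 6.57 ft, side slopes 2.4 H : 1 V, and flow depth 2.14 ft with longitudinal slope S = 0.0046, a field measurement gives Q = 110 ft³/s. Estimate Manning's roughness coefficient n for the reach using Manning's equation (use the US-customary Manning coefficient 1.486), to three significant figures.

0.0289

A = (b + z·y)·y = (6.57 + 2.4×2.14)×2.14 = 25.05 ft²
P = b + 2y√(1+z²) = 6.57 + 2×2.14×√(1+2.4²) = 17.70 ft
R = A/P = 25.05/17.70 = 1.415 ft
n = (1.486/Q)·A·R^(2/3)·S^(1/2) = (1.486/110) × 25.05 × 1.261 × 0.06782 = 0.02894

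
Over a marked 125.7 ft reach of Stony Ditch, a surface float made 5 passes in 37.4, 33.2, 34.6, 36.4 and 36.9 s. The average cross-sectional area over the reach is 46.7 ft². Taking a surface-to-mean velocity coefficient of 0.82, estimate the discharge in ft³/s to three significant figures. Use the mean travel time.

135 ft³/s

t̄ = (37.4 + 33.2 + 34.6 + 36.4 + 36.9) / 5 = 35.7 s
v_surface = L / t̄ = 125.7 / 35.7 = 3.521 ft/s
v_mean = 0.82 × 3.521 = 2.887 ft/s
Q = A × v_mean = 46.7 × 2.887 = 134.8 ft³/s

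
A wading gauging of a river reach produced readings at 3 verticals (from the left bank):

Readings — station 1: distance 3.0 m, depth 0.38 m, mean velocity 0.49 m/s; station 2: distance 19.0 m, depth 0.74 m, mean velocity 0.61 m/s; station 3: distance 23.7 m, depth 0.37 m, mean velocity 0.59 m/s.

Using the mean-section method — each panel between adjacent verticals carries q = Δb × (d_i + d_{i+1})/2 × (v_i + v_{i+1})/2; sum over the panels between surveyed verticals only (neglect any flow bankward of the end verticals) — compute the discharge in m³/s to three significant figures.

6.49 m³/s

Panel 1-2: Δb = 16 m, d̄ = (0.38+0.74)/2 = 0.56, v̄ = (0.49+0.61)/2 = 0.55 → q = 16×0.56×0.55 = 4.928 m³/s
Panel 2-3: Δb = 4.7 m, d̄ = (0.74+0.37)/2 = 0.555, v̄ = (0.61+0.59)/2 = 0.6 → q = 4.7×0.555×0.6 = 1.565 m³/s
Q = Σ q = 6.493 m³/s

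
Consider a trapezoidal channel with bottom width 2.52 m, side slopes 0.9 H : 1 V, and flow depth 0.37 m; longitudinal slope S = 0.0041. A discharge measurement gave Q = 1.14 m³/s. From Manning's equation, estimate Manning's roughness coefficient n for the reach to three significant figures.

0.0266

A = (b + z·y)·y = (2.52 + 0.9×0.37)×0.37 = 1.056 m²
P = b + 2y√(1+z²) = 2.52 + 2×0.37×√(1+0.9²) = 3.516 m
R = A/P = 1.056/3.516 = 0.3003 m
n = (1/Q)·A·R^(2/3)·S^(1/2) = (1/1.14) × 1.056 × 0.4484 × 0.06403 = 0.02659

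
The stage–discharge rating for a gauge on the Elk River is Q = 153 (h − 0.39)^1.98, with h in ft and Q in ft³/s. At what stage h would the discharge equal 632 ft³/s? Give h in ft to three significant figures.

h − h₀ = (Q/C)^(1/b) = (632/153)^(1/1.98) = 2.047 ft
h = 0.39 + 2.047 = 2.437 ft

2.44 ft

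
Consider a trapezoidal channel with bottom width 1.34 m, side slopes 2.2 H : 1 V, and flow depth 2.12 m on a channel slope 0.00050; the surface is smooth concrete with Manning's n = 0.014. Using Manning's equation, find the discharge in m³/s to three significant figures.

A = (b + z·y)·y = (1.34 + 2.2×2.12)×2.12 = 12.73 m²
P = b + 2y√(1+z²) = 1.34 + 2×2.12×√(1+2.2²) = 11.59 m
R = A/P = 12.73/11.59 = 1.099 m
Q = (1/n)·A·R^(2/3)·S^(1/2) = (1/0.014) × 12.73 × 1.099^(2/3) × 0.00050^(1/2) = 21.64 m³/s

21.6 m³/s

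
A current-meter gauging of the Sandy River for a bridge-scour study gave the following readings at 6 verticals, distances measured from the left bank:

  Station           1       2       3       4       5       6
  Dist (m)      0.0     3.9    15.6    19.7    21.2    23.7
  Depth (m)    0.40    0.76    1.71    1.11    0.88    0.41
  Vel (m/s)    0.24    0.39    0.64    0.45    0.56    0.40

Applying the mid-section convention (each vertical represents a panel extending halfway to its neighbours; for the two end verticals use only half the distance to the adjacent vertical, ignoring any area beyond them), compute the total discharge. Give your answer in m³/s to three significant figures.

13.7 m³/s

w_1 = (3.9 − 0.0)/2 = 1.95 m; q_1 = 0.24 × 0.40 × 1.95 = 0.1872 m³/s
w_2 = (15.6 − 0.0)/2 = 7.8 m; q_2 = 0.39 × 0.76 × 7.8 = 2.312 m³/s
w_3 = (19.7 − 3.9)/2 = 7.9 m; q_3 = 0.64 × 1.71 × 7.9 = 8.646 m³/s
w_4 = (21.2 − 15.6)/2 = 2.8 m; q_4 = 0.45 × 1.11 × 2.8 = 1.399 m³/s
w_5 = (23.7 − 19.7)/2 = 2 m; q_5 = 0.56 × 0.88 × 2 = 0.9856 m³/s
w_6 = (23.7 − 21.2)/2 = 1.25 m; q_6 = 0.40 × 0.41 × 1.25 = 0.2050 m³/s
Q = Σ qᵢ = 13.73 m³/s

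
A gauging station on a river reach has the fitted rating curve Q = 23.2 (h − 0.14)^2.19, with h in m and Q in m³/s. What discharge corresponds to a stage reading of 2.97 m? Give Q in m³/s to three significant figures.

Q = 23.2 × (2.97 − 0.14)^2.19 = 23.2 × 2.83^2.19 = 226.4 m³/s

226 m³/s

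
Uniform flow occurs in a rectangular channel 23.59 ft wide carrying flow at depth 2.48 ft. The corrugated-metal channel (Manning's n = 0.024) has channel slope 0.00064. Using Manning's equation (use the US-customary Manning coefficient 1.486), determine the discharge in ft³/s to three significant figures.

148 ft³/s

A = b·y = 23.59 × 2.48 = 58.50 ft²
P = b + 2y = 23.59 + 2×2.48 = 28.55 ft
R = A/P = 58.50/28.55 = 2.049 ft
Q = (1.486/n)·A·R^(2/3)·S^(1/2) = (1.486/0.024) × 58.50 × 2.049^(2/3) × 0.00064^(1/2) = 147.8 ft³/s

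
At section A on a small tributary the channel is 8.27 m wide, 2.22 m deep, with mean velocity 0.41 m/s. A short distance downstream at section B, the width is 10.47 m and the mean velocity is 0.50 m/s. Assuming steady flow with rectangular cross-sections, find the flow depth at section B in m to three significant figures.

1.44 m

Q = A₁V₁ = (8.27×2.22) × 0.41 = 7.527 m³/s
d₂ = Q/(b₂ V₂) = 7.527/(10.47×0.50) = 1.438 m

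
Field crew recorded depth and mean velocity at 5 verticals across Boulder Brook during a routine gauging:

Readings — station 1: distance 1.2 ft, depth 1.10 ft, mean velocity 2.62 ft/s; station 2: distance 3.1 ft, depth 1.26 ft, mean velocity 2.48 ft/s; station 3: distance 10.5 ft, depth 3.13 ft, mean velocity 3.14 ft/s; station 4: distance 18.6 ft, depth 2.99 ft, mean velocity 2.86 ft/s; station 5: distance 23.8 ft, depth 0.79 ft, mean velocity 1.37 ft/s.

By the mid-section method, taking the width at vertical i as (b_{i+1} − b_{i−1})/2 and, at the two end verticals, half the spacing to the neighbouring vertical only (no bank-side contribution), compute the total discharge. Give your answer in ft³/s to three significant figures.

w_1 = (3.1 − 1.2)/2 = 0.95 ft; q_1 = 2.62 × 1.10 × 0.95 = 2.738 ft³/s
w_2 = (10.5 − 1.2)/2 = 4.65 ft; q_2 = 2.48 × 1.26 × 4.65 = 14.53 ft³/s
w_3 = (18.6 − 3.1)/2 = 7.75 ft; q_3 = 3.14 × 3.13 × 7.75 = 76.17 ft³/s
w_4 = (23.8 − 10.5)/2 = 6.65 ft; q_4 = 2.86 × 2.99 × 6.65 = 56.87 ft³/s
w_5 = (23.8 − 18.6)/2 = 2.6 ft; q_5 = 1.37 × 0.79 × 2.6 = 2.814 ft³/s
Q = Σ qᵢ = 153.1 ft³/s

153 ft³/s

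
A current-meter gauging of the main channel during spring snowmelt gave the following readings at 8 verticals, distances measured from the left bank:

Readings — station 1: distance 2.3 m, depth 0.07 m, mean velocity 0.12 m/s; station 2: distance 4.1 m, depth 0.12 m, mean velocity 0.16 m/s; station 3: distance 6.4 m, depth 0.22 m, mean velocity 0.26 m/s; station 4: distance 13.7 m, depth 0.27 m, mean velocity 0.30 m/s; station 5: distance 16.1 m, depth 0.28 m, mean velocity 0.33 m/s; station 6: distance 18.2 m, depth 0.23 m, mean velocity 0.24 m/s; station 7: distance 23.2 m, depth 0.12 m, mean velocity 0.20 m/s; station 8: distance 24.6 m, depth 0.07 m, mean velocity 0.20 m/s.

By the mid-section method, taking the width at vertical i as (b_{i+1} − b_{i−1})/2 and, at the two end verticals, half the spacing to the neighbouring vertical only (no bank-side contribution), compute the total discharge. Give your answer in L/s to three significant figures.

1200 L/s

w_1 = (4.1 − 2.3)/2 = 0.9 m; q_1 = 0.12 × 0.07 × 0.9 = 0.007560 m³/s
w_2 = (6.4 − 2.3)/2 = 2.05 m; q_2 = 0.16 × 0.12 × 2.05 = 0.03936 m³/s
w_3 = (13.7 − 4.1)/2 = 4.8 m; q_3 = 0.26 × 0.22 × 4.8 = 0.2746 m³/s
w_4 = (16.1 − 6.4)/2 = 4.85 m; q_4 = 0.30 × 0.27 × 4.85 = 0.3929 m³/s
w_5 = (18.2 − 13.7)/2 = 2.25 m; q_5 = 0.33 × 0.28 × 2.25 = 0.2079 m³/s
w_6 = (23.2 − 16.1)/2 = 3.55 m; q_6 = 0.24 × 0.23 × 3.55 = 0.1960 m³/s
w_7 = (24.6 − 18.2)/2 = 3.2 m; q_7 = 0.20 × 0.12 × 3.2 = 0.07680 m³/s
w_8 = (24.6 − 23.2)/2 = 0.7 m; q_8 = 0.20 × 0.07 × 0.7 = 0.009800 m³/s
Q = Σ qᵢ = 1.205 m³/s
= 1.205 × 1000 = 1205 L/s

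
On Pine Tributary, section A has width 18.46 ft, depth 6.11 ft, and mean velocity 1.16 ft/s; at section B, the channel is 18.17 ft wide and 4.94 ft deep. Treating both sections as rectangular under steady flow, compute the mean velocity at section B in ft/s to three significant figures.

Q = A₁V₁ = (18.46×6.11) × 1.16 = 130.8 ft³/s
A₂ = 18.17 × 4.94 = 89.76 ft²
V₂ = Q/A₂ = 130.8/89.76 = 1.458 ft/s

1.46 ft/s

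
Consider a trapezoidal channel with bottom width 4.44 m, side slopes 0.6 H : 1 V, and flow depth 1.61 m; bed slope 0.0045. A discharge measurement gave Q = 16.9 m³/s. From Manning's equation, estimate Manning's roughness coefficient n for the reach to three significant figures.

0.0360

A = (b + z·y)·y = (4.44 + 0.6×1.61)×1.61 = 8.704 m²
P = b + 2y√(1+z²) = 4.44 + 2×1.61×√(1+0.6²) = 8.195 m
R = A/P = 8.704/8.195 = 1.062 m
n = (1/Q)·A·R^(2/3)·S^(1/2) = (1/16.9) × 8.704 × 1.041 × 0.06708 = 0.03596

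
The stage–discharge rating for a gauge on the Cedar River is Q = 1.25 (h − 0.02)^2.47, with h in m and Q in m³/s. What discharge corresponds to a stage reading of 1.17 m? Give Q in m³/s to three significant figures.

1.77 m³/s

Q = 1.25 × (1.17 − 0.02)^2.47 = 1.25 × 1.15^2.47 = 1.765 m³/s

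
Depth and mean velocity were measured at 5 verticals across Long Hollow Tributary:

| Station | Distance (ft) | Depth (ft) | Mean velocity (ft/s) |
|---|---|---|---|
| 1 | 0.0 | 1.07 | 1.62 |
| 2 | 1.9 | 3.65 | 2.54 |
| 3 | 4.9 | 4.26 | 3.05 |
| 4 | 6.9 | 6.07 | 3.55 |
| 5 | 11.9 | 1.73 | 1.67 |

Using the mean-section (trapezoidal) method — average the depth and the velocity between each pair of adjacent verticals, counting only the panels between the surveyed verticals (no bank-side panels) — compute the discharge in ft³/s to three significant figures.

127 ft³/s

Panel 1-2: Δb = 1.9 ft, d̄ = (1.07+3.65)/2 = 2.36, v̄ = (1.62+2.54)/2 = 2.08 → q = 1.9×2.36×2.08 = 9.327 ft³/s
Panel 2-3: Δb = 3 ft, d̄ = (3.65+4.26)/2 = 3.955, v̄ = (2.54+3.05)/2 = 2.795 → q = 3×3.955×2.795 = 33.16 ft³/s
Panel 3-4: Δb = 2 ft, d̄ = (4.26+6.07)/2 = 5.165, v̄ = (3.05+3.55)/2 = 3.3 → q = 2×5.165×3.3 = 34.09 ft³/s
Panel 4-5: Δb = 5 ft, d̄ = (6.07+1.73)/2 = 3.9, v̄ = (3.55+1.67)/2 = 2.61 → q = 5×3.9×2.61 = 50.90 ft³/s
Q = Σ q = 127.5 ft³/s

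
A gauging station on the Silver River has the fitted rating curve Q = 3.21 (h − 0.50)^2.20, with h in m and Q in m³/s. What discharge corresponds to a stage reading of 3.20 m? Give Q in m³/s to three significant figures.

28.5 m³/s

Q = 3.21 × (3.20 − 0.50)^2.20 = 3.21 × 2.7^2.20 = 28.54 m³/s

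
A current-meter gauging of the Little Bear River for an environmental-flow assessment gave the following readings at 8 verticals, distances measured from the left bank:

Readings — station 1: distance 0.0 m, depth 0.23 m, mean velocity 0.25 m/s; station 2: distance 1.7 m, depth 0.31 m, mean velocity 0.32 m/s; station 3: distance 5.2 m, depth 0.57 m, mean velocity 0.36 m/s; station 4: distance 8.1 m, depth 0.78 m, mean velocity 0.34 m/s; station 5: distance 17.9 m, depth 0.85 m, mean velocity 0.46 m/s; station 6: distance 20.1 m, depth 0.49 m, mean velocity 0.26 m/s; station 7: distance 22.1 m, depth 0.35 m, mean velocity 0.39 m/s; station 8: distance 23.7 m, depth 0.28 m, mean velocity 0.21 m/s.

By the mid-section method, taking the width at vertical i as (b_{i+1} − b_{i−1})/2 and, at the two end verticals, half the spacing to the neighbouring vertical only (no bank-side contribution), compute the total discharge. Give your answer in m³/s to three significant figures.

5.55 m³/s

w_1 = (1.7 − 0.0)/2 = 0.85 m; q_1 = 0.25 × 0.23 × 0.85 = 0.04888 m³/s
w_2 = (5.2 − 0.0)/2 = 2.6 m; q_2 = 0.32 × 0.31 × 2.6 = 0.2579 m³/s
w_3 = (8.1 − 1.7)/2 = 3.2 m; q_3 = 0.36 × 0.57 × 3.2 = 0.6566 m³/s
w_4 = (17.9 − 5.2)/2 = 6.35 m; q_4 = 0.34 × 0.78 × 6.35 = 1.684 m³/s
w_5 = (20.1 − 8.1)/2 = 6 m; q_5 = 0.46 × 0.85 × 6 = 2.346 m³/s
w_6 = (22.1 − 17.9)/2 = 2.1 m; q_6 = 0.26 × 0.49 × 2.1 = 0.2675 m³/s
w_7 = (23.7 − 20.1)/2 = 1.8 m; q_7 = 0.39 × 0.35 × 1.8 = 0.2457 m³/s
w_8 = (23.7 − 22.1)/2 = 0.8 m; q_8 = 0.21 × 0.28 × 0.8 = 0.04704 m³/s
Q = Σ qᵢ = 5.554 m³/s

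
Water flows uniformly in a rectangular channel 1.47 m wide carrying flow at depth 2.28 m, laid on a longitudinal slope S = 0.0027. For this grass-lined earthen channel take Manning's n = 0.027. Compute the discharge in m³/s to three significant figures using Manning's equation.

A = b·y = 1.47 × 2.28 = 3.352 m²
P = b + 2y = 1.47 + 2×2.28 = 6.030 m
R = A/P = 3.352/6.030 = 0.5558 m
Q = (1/n)·A·R^(2/3)·S^(1/2) = (1/0.027) × 3.352 × 0.5558^(2/3) × 0.0027^(1/2) = 4.360 m³/s

4.36 m³/s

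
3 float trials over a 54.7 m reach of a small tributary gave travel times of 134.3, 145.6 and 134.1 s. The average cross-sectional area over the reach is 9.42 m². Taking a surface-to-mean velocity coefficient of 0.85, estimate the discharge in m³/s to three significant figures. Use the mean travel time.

t̄ = (134.3 + 145.6 + 134.1) / 3 = 138 s
v_surface = L / t̄ = 54.7 / 138 = 0.3964 m/s
v_mean = 0.85 × 0.3964 = 0.3369 m/s
Q = A × v_mean = 9.42 × 0.3369 = 3.174 m³/s

3.17 m³/s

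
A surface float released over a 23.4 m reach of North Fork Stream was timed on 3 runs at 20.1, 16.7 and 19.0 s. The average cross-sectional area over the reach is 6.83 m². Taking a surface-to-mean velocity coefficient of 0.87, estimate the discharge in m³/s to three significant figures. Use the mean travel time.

7.48 m³/s

t̄ = (20.1 + 16.7 + 19.0) / 3 = 18.6 s
v_surface = L / t̄ = 23.4 / 18.6 = 1.258 m/s
v_mean = 0.87 × 1.258 = 1.095 m/s
Q = A × v_mean = 6.83 × 1.095 = 7.476 m³/s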